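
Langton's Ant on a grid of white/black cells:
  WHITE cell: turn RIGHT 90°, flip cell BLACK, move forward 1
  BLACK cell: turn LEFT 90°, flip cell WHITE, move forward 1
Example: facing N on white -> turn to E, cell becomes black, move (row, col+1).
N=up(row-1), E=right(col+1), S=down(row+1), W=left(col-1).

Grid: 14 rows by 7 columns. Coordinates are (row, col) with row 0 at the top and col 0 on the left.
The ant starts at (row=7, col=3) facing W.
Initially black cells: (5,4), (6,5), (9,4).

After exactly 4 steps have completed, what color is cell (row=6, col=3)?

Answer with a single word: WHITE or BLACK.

Answer: BLACK

Derivation:
Step 1: on WHITE (7,3): turn R to N, flip to black, move to (6,3). |black|=4
Step 2: on WHITE (6,3): turn R to E, flip to black, move to (6,4). |black|=5
Step 3: on WHITE (6,4): turn R to S, flip to black, move to (7,4). |black|=6
Step 4: on WHITE (7,4): turn R to W, flip to black, move to (7,3). |black|=7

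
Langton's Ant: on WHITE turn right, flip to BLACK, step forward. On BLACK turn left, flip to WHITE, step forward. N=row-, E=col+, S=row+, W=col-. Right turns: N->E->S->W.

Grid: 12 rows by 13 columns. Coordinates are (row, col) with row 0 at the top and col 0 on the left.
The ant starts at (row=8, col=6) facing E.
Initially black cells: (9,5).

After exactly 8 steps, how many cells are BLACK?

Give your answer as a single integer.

Answer: 5

Derivation:
Step 1: on WHITE (8,6): turn R to S, flip to black, move to (9,6). |black|=2
Step 2: on WHITE (9,6): turn R to W, flip to black, move to (9,5). |black|=3
Step 3: on BLACK (9,5): turn L to S, flip to white, move to (10,5). |black|=2
Step 4: on WHITE (10,5): turn R to W, flip to black, move to (10,4). |black|=3
Step 5: on WHITE (10,4): turn R to N, flip to black, move to (9,4). |black|=4
Step 6: on WHITE (9,4): turn R to E, flip to black, move to (9,5). |black|=5
Step 7: on WHITE (9,5): turn R to S, flip to black, move to (10,5). |black|=6
Step 8: on BLACK (10,5): turn L to E, flip to white, move to (10,6). |black|=5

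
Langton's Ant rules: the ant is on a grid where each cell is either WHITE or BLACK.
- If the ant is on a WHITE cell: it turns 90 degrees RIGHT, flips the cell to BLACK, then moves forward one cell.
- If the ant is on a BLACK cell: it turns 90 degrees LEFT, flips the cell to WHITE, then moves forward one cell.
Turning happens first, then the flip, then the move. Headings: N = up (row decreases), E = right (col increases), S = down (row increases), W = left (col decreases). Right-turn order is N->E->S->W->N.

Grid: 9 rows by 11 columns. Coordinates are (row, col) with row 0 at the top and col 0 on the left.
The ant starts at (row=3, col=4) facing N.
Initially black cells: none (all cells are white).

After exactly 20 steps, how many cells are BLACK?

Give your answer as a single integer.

Step 1: on WHITE (3,4): turn R to E, flip to black, move to (3,5). |black|=1
Step 2: on WHITE (3,5): turn R to S, flip to black, move to (4,5). |black|=2
Step 3: on WHITE (4,5): turn R to W, flip to black, move to (4,4). |black|=3
Step 4: on WHITE (4,4): turn R to N, flip to black, move to (3,4). |black|=4
Step 5: on BLACK (3,4): turn L to W, flip to white, move to (3,3). |black|=3
Step 6: on WHITE (3,3): turn R to N, flip to black, move to (2,3). |black|=4
Step 7: on WHITE (2,3): turn R to E, flip to black, move to (2,4). |black|=5
Step 8: on WHITE (2,4): turn R to S, flip to black, move to (3,4). |black|=6
Step 9: on WHITE (3,4): turn R to W, flip to black, move to (3,3). |black|=7
Step 10: on BLACK (3,3): turn L to S, flip to white, move to (4,3). |black|=6
Step 11: on WHITE (4,3): turn R to W, flip to black, move to (4,2). |black|=7
Step 12: on WHITE (4,2): turn R to N, flip to black, move to (3,2). |black|=8
Step 13: on WHITE (3,2): turn R to E, flip to black, move to (3,3). |black|=9
Step 14: on WHITE (3,3): turn R to S, flip to black, move to (4,3). |black|=10
Step 15: on BLACK (4,3): turn L to E, flip to white, move to (4,4). |black|=9
Step 16: on BLACK (4,4): turn L to N, flip to white, move to (3,4). |black|=8
Step 17: on BLACK (3,4): turn L to W, flip to white, move to (3,3). |black|=7
Step 18: on BLACK (3,3): turn L to S, flip to white, move to (4,3). |black|=6
Step 19: on WHITE (4,3): turn R to W, flip to black, move to (4,2). |black|=7
Step 20: on BLACK (4,2): turn L to S, flip to white, move to (5,2). |black|=6

Answer: 6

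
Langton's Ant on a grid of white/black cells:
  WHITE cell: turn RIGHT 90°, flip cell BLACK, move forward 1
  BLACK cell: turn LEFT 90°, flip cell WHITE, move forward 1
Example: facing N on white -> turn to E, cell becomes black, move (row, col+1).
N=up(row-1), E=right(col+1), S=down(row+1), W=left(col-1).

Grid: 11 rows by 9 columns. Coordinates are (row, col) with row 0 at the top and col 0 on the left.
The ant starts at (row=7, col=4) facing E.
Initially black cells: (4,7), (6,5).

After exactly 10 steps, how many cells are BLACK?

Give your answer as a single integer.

Answer: 8

Derivation:
Step 1: on WHITE (7,4): turn R to S, flip to black, move to (8,4). |black|=3
Step 2: on WHITE (8,4): turn R to W, flip to black, move to (8,3). |black|=4
Step 3: on WHITE (8,3): turn R to N, flip to black, move to (7,3). |black|=5
Step 4: on WHITE (7,3): turn R to E, flip to black, move to (7,4). |black|=6
Step 5: on BLACK (7,4): turn L to N, flip to white, move to (6,4). |black|=5
Step 6: on WHITE (6,4): turn R to E, flip to black, move to (6,5). |black|=6
Step 7: on BLACK (6,5): turn L to N, flip to white, move to (5,5). |black|=5
Step 8: on WHITE (5,5): turn R to E, flip to black, move to (5,6). |black|=6
Step 9: on WHITE (5,6): turn R to S, flip to black, move to (6,6). |black|=7
Step 10: on WHITE (6,6): turn R to W, flip to black, move to (6,5). |black|=8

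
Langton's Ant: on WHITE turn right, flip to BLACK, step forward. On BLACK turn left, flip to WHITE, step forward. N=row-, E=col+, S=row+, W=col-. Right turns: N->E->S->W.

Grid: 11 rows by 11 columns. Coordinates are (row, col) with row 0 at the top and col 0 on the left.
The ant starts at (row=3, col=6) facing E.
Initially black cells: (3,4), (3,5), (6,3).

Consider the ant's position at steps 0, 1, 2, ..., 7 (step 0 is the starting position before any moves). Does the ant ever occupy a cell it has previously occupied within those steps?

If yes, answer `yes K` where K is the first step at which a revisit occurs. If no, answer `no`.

Answer: no

Derivation:
Step 1: on WHITE (3,6): turn R to S, flip to black, move to (4,6). |black|=4 — new cell
Step 2: on WHITE (4,6): turn R to W, flip to black, move to (4,5). |black|=5 — new cell
Step 3: on WHITE (4,5): turn R to N, flip to black, move to (3,5). |black|=6 — new cell
Step 4: on BLACK (3,5): turn L to W, flip to white, move to (3,4). |black|=5 — new cell
Step 5: on BLACK (3,4): turn L to S, flip to white, move to (4,4). |black|=4 — new cell
Step 6: on WHITE (4,4): turn R to W, flip to black, move to (4,3). |black|=5 — new cell
Step 7: on WHITE (4,3): turn R to N, flip to black, move to (3,3). |black|=6 — new cell
No revisit within 7 steps.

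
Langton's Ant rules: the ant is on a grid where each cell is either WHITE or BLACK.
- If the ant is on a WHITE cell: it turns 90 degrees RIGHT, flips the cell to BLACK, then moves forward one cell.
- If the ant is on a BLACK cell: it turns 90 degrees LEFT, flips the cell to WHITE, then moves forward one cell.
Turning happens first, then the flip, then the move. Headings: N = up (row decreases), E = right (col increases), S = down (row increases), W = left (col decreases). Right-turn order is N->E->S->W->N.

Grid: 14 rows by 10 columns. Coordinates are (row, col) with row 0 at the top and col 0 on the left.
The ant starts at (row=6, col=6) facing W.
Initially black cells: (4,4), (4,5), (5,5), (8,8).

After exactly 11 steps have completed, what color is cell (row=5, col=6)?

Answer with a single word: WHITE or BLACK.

Step 1: on WHITE (6,6): turn R to N, flip to black, move to (5,6). |black|=5
Step 2: on WHITE (5,6): turn R to E, flip to black, move to (5,7). |black|=6
Step 3: on WHITE (5,7): turn R to S, flip to black, move to (6,7). |black|=7
Step 4: on WHITE (6,7): turn R to W, flip to black, move to (6,6). |black|=8
Step 5: on BLACK (6,6): turn L to S, flip to white, move to (7,6). |black|=7
Step 6: on WHITE (7,6): turn R to W, flip to black, move to (7,5). |black|=8
Step 7: on WHITE (7,5): turn R to N, flip to black, move to (6,5). |black|=9
Step 8: on WHITE (6,5): turn R to E, flip to black, move to (6,6). |black|=10
Step 9: on WHITE (6,6): turn R to S, flip to black, move to (7,6). |black|=11
Step 10: on BLACK (7,6): turn L to E, flip to white, move to (7,7). |black|=10
Step 11: on WHITE (7,7): turn R to S, flip to black, move to (8,7). |black|=11

Answer: BLACK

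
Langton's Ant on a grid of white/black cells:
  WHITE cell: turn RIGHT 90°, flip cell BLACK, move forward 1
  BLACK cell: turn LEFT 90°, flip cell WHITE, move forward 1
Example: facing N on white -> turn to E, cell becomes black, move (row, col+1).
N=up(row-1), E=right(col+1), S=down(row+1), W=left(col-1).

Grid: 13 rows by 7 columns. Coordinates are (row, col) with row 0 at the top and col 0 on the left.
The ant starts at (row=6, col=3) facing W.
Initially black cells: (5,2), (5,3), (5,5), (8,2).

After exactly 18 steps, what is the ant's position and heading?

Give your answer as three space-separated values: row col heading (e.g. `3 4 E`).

Answer: 7 0 W

Derivation:
Step 1: on WHITE (6,3): turn R to N, flip to black, move to (5,3). |black|=5
Step 2: on BLACK (5,3): turn L to W, flip to white, move to (5,2). |black|=4
Step 3: on BLACK (5,2): turn L to S, flip to white, move to (6,2). |black|=3
Step 4: on WHITE (6,2): turn R to W, flip to black, move to (6,1). |black|=4
Step 5: on WHITE (6,1): turn R to N, flip to black, move to (5,1). |black|=5
Step 6: on WHITE (5,1): turn R to E, flip to black, move to (5,2). |black|=6
Step 7: on WHITE (5,2): turn R to S, flip to black, move to (6,2). |black|=7
Step 8: on BLACK (6,2): turn L to E, flip to white, move to (6,3). |black|=6
Step 9: on BLACK (6,3): turn L to N, flip to white, move to (5,3). |black|=5
Step 10: on WHITE (5,3): turn R to E, flip to black, move to (5,4). |black|=6
Step 11: on WHITE (5,4): turn R to S, flip to black, move to (6,4). |black|=7
Step 12: on WHITE (6,4): turn R to W, flip to black, move to (6,3). |black|=8
Step 13: on WHITE (6,3): turn R to N, flip to black, move to (5,3). |black|=9
Step 14: on BLACK (5,3): turn L to W, flip to white, move to (5,2). |black|=8
Step 15: on BLACK (5,2): turn L to S, flip to white, move to (6,2). |black|=7
Step 16: on WHITE (6,2): turn R to W, flip to black, move to (6,1). |black|=8
Step 17: on BLACK (6,1): turn L to S, flip to white, move to (7,1). |black|=7
Step 18: on WHITE (7,1): turn R to W, flip to black, move to (7,0). |black|=8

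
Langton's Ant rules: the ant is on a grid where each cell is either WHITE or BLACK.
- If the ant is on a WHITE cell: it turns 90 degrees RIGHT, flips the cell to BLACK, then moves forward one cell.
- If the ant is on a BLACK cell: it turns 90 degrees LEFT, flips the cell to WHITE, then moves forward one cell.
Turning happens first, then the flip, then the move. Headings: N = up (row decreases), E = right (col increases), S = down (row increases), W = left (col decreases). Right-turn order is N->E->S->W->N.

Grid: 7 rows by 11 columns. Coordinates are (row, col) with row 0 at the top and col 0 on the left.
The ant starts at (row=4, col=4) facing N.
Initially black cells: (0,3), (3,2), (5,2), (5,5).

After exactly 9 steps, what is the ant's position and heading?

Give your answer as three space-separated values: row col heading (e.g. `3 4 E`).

Answer: 4 7 E

Derivation:
Step 1: on WHITE (4,4): turn R to E, flip to black, move to (4,5). |black|=5
Step 2: on WHITE (4,5): turn R to S, flip to black, move to (5,5). |black|=6
Step 3: on BLACK (5,5): turn L to E, flip to white, move to (5,6). |black|=5
Step 4: on WHITE (5,6): turn R to S, flip to black, move to (6,6). |black|=6
Step 5: on WHITE (6,6): turn R to W, flip to black, move to (6,5). |black|=7
Step 6: on WHITE (6,5): turn R to N, flip to black, move to (5,5). |black|=8
Step 7: on WHITE (5,5): turn R to E, flip to black, move to (5,6). |black|=9
Step 8: on BLACK (5,6): turn L to N, flip to white, move to (4,6). |black|=8
Step 9: on WHITE (4,6): turn R to E, flip to black, move to (4,7). |black|=9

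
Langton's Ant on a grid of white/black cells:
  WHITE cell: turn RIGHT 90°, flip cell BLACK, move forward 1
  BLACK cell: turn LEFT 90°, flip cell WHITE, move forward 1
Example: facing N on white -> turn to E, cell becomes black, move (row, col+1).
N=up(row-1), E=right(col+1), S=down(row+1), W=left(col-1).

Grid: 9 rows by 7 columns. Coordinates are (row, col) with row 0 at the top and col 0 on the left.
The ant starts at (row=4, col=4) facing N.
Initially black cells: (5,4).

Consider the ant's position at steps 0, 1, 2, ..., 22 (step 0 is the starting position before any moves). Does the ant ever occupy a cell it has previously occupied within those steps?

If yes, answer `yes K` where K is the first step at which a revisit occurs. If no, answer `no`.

Answer: yes 7

Derivation:
Step 1: on WHITE (4,4): turn R to E, flip to black, move to (4,5). |black|=2 — new cell
Step 2: on WHITE (4,5): turn R to S, flip to black, move to (5,5). |black|=3 — new cell
Step 3: on WHITE (5,5): turn R to W, flip to black, move to (5,4). |black|=4 — new cell
Step 4: on BLACK (5,4): turn L to S, flip to white, move to (6,4). |black|=3 — new cell
Step 5: on WHITE (6,4): turn R to W, flip to black, move to (6,3). |black|=4 — new cell
Step 6: on WHITE (6,3): turn R to N, flip to black, move to (5,3). |black|=5 — new cell
Step 7: on WHITE (5,3): turn R to E, flip to black, move to (5,4). |black|=6 — REVISIT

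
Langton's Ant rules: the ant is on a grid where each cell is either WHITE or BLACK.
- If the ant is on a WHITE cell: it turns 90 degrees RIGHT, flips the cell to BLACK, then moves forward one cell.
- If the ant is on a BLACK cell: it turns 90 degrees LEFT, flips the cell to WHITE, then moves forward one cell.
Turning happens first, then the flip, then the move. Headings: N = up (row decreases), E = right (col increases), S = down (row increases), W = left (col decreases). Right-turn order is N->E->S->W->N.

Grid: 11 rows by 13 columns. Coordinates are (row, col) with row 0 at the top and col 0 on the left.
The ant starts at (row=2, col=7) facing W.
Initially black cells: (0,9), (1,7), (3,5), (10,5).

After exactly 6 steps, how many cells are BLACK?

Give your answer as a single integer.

Answer: 8

Derivation:
Step 1: on WHITE (2,7): turn R to N, flip to black, move to (1,7). |black|=5
Step 2: on BLACK (1,7): turn L to W, flip to white, move to (1,6). |black|=4
Step 3: on WHITE (1,6): turn R to N, flip to black, move to (0,6). |black|=5
Step 4: on WHITE (0,6): turn R to E, flip to black, move to (0,7). |black|=6
Step 5: on WHITE (0,7): turn R to S, flip to black, move to (1,7). |black|=7
Step 6: on WHITE (1,7): turn R to W, flip to black, move to (1,6). |black|=8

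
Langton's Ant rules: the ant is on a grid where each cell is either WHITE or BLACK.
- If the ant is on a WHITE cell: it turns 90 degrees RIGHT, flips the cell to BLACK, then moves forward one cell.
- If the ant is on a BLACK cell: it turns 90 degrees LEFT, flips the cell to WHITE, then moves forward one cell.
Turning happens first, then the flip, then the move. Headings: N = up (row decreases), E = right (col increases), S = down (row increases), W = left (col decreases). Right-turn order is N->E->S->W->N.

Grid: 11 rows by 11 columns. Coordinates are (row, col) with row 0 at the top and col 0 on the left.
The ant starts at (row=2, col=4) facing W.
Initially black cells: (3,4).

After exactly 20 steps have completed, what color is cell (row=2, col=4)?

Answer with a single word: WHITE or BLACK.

Step 1: on WHITE (2,4): turn R to N, flip to black, move to (1,4). |black|=2
Step 2: on WHITE (1,4): turn R to E, flip to black, move to (1,5). |black|=3
Step 3: on WHITE (1,5): turn R to S, flip to black, move to (2,5). |black|=4
Step 4: on WHITE (2,5): turn R to W, flip to black, move to (2,4). |black|=5
Step 5: on BLACK (2,4): turn L to S, flip to white, move to (3,4). |black|=4
Step 6: on BLACK (3,4): turn L to E, flip to white, move to (3,5). |black|=3
Step 7: on WHITE (3,5): turn R to S, flip to black, move to (4,5). |black|=4
Step 8: on WHITE (4,5): turn R to W, flip to black, move to (4,4). |black|=5
Step 9: on WHITE (4,4): turn R to N, flip to black, move to (3,4). |black|=6
Step 10: on WHITE (3,4): turn R to E, flip to black, move to (3,5). |black|=7
Step 11: on BLACK (3,5): turn L to N, flip to white, move to (2,5). |black|=6
Step 12: on BLACK (2,5): turn L to W, flip to white, move to (2,4). |black|=5
Step 13: on WHITE (2,4): turn R to N, flip to black, move to (1,4). |black|=6
Step 14: on BLACK (1,4): turn L to W, flip to white, move to (1,3). |black|=5
Step 15: on WHITE (1,3): turn R to N, flip to black, move to (0,3). |black|=6
Step 16: on WHITE (0,3): turn R to E, flip to black, move to (0,4). |black|=7
Step 17: on WHITE (0,4): turn R to S, flip to black, move to (1,4). |black|=8
Step 18: on WHITE (1,4): turn R to W, flip to black, move to (1,3). |black|=9
Step 19: on BLACK (1,3): turn L to S, flip to white, move to (2,3). |black|=8
Step 20: on WHITE (2,3): turn R to W, flip to black, move to (2,2). |black|=9

Answer: BLACK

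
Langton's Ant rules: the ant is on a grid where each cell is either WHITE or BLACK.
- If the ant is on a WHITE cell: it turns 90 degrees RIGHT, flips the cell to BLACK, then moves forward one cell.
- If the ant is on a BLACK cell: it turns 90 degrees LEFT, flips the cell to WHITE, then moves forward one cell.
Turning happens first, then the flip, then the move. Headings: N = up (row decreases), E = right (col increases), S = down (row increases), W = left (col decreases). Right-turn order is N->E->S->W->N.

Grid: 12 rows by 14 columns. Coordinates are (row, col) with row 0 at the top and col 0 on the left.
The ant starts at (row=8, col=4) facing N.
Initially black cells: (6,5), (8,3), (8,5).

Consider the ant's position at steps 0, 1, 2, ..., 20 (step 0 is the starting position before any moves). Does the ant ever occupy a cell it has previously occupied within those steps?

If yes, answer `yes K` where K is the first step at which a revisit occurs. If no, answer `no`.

Step 1: on WHITE (8,4): turn R to E, flip to black, move to (8,5). |black|=4 — new cell
Step 2: on BLACK (8,5): turn L to N, flip to white, move to (7,5). |black|=3 — new cell
Step 3: on WHITE (7,5): turn R to E, flip to black, move to (7,6). |black|=4 — new cell
Step 4: on WHITE (7,6): turn R to S, flip to black, move to (8,6). |black|=5 — new cell
Step 5: on WHITE (8,6): turn R to W, flip to black, move to (8,5). |black|=6 — REVISIT

Answer: yes 5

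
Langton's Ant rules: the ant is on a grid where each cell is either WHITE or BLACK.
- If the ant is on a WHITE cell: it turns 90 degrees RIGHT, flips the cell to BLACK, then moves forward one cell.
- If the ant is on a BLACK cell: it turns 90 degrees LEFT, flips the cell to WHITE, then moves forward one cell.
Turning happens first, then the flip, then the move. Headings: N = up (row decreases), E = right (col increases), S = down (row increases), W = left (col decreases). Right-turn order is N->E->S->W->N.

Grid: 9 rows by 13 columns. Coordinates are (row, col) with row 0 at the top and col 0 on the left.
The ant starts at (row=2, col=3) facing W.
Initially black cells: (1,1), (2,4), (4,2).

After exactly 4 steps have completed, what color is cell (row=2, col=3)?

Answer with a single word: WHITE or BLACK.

Answer: BLACK

Derivation:
Step 1: on WHITE (2,3): turn R to N, flip to black, move to (1,3). |black|=4
Step 2: on WHITE (1,3): turn R to E, flip to black, move to (1,4). |black|=5
Step 3: on WHITE (1,4): turn R to S, flip to black, move to (2,4). |black|=6
Step 4: on BLACK (2,4): turn L to E, flip to white, move to (2,5). |black|=5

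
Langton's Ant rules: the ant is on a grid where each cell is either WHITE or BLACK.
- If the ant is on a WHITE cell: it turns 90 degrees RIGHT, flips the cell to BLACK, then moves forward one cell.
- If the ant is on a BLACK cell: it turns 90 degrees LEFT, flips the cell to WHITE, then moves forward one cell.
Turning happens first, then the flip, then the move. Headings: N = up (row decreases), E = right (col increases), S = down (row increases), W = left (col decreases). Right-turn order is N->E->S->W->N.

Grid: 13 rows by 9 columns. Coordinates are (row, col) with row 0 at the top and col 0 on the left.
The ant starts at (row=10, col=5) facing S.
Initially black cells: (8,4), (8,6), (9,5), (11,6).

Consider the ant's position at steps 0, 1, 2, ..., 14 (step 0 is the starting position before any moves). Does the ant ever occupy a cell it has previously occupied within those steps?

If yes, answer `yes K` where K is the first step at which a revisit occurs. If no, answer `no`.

Answer: yes 9

Derivation:
Step 1: on WHITE (10,5): turn R to W, flip to black, move to (10,4). |black|=5 — new cell
Step 2: on WHITE (10,4): turn R to N, flip to black, move to (9,4). |black|=6 — new cell
Step 3: on WHITE (9,4): turn R to E, flip to black, move to (9,5). |black|=7 — new cell
Step 4: on BLACK (9,5): turn L to N, flip to white, move to (8,5). |black|=6 — new cell
Step 5: on WHITE (8,5): turn R to E, flip to black, move to (8,6). |black|=7 — new cell
Step 6: on BLACK (8,6): turn L to N, flip to white, move to (7,6). |black|=6 — new cell
Step 7: on WHITE (7,6): turn R to E, flip to black, move to (7,7). |black|=7 — new cell
Step 8: on WHITE (7,7): turn R to S, flip to black, move to (8,7). |black|=8 — new cell
Step 9: on WHITE (8,7): turn R to W, flip to black, move to (8,6). |black|=9 — REVISIT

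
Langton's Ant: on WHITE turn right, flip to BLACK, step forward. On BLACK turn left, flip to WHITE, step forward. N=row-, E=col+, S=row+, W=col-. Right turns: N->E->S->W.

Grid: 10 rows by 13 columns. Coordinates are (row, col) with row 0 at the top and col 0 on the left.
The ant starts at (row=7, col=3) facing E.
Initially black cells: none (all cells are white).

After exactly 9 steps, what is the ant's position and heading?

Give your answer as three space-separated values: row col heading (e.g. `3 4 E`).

Answer: 6 3 N

Derivation:
Step 1: on WHITE (7,3): turn R to S, flip to black, move to (8,3). |black|=1
Step 2: on WHITE (8,3): turn R to W, flip to black, move to (8,2). |black|=2
Step 3: on WHITE (8,2): turn R to N, flip to black, move to (7,2). |black|=3
Step 4: on WHITE (7,2): turn R to E, flip to black, move to (7,3). |black|=4
Step 5: on BLACK (7,3): turn L to N, flip to white, move to (6,3). |black|=3
Step 6: on WHITE (6,3): turn R to E, flip to black, move to (6,4). |black|=4
Step 7: on WHITE (6,4): turn R to S, flip to black, move to (7,4). |black|=5
Step 8: on WHITE (7,4): turn R to W, flip to black, move to (7,3). |black|=6
Step 9: on WHITE (7,3): turn R to N, flip to black, move to (6,3). |black|=7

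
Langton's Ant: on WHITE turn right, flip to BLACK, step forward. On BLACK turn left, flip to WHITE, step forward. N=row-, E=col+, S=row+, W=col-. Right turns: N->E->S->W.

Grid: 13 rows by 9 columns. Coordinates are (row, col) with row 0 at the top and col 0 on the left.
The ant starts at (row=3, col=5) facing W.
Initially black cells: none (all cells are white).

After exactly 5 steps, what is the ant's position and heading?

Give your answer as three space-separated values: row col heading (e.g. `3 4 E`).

Step 1: on WHITE (3,5): turn R to N, flip to black, move to (2,5). |black|=1
Step 2: on WHITE (2,5): turn R to E, flip to black, move to (2,6). |black|=2
Step 3: on WHITE (2,6): turn R to S, flip to black, move to (3,6). |black|=3
Step 4: on WHITE (3,6): turn R to W, flip to black, move to (3,5). |black|=4
Step 5: on BLACK (3,5): turn L to S, flip to white, move to (4,5). |black|=3

Answer: 4 5 S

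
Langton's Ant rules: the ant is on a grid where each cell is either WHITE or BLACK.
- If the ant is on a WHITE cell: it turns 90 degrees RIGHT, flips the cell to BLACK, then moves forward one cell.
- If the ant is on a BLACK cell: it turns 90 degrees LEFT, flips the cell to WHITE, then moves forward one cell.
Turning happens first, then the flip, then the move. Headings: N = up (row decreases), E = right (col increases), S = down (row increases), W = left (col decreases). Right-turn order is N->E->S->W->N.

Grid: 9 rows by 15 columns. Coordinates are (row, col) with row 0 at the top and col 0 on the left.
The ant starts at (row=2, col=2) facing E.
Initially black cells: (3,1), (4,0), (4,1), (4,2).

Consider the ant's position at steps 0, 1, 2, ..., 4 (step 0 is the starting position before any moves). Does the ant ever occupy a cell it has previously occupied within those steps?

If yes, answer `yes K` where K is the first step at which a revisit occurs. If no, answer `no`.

Answer: no

Derivation:
Step 1: on WHITE (2,2): turn R to S, flip to black, move to (3,2). |black|=5 — new cell
Step 2: on WHITE (3,2): turn R to W, flip to black, move to (3,1). |black|=6 — new cell
Step 3: on BLACK (3,1): turn L to S, flip to white, move to (4,1). |black|=5 — new cell
Step 4: on BLACK (4,1): turn L to E, flip to white, move to (4,2). |black|=4 — new cell
No revisit within 4 steps.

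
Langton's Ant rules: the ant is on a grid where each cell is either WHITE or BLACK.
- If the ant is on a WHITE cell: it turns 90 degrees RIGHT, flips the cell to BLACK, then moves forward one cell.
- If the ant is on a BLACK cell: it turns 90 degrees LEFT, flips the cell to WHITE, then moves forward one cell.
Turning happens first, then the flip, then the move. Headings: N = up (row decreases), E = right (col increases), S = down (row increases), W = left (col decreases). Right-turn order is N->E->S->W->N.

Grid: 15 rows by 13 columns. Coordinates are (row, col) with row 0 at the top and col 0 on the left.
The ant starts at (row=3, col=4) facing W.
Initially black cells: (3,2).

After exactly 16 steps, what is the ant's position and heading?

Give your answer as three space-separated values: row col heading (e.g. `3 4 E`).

Step 1: on WHITE (3,4): turn R to N, flip to black, move to (2,4). |black|=2
Step 2: on WHITE (2,4): turn R to E, flip to black, move to (2,5). |black|=3
Step 3: on WHITE (2,5): turn R to S, flip to black, move to (3,5). |black|=4
Step 4: on WHITE (3,5): turn R to W, flip to black, move to (3,4). |black|=5
Step 5: on BLACK (3,4): turn L to S, flip to white, move to (4,4). |black|=4
Step 6: on WHITE (4,4): turn R to W, flip to black, move to (4,3). |black|=5
Step 7: on WHITE (4,3): turn R to N, flip to black, move to (3,3). |black|=6
Step 8: on WHITE (3,3): turn R to E, flip to black, move to (3,4). |black|=7
Step 9: on WHITE (3,4): turn R to S, flip to black, move to (4,4). |black|=8
Step 10: on BLACK (4,4): turn L to E, flip to white, move to (4,5). |black|=7
Step 11: on WHITE (4,5): turn R to S, flip to black, move to (5,5). |black|=8
Step 12: on WHITE (5,5): turn R to W, flip to black, move to (5,4). |black|=9
Step 13: on WHITE (5,4): turn R to N, flip to black, move to (4,4). |black|=10
Step 14: on WHITE (4,4): turn R to E, flip to black, move to (4,5). |black|=11
Step 15: on BLACK (4,5): turn L to N, flip to white, move to (3,5). |black|=10
Step 16: on BLACK (3,5): turn L to W, flip to white, move to (3,4). |black|=9

Answer: 3 4 W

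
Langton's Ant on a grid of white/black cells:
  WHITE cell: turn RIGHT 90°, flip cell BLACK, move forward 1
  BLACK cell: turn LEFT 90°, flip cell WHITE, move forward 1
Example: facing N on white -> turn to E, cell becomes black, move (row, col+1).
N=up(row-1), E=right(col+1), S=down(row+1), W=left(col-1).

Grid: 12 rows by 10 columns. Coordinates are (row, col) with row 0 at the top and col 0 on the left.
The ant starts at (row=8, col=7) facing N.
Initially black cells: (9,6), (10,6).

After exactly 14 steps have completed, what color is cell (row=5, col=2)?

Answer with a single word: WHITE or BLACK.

Step 1: on WHITE (8,7): turn R to E, flip to black, move to (8,8). |black|=3
Step 2: on WHITE (8,8): turn R to S, flip to black, move to (9,8). |black|=4
Step 3: on WHITE (9,8): turn R to W, flip to black, move to (9,7). |black|=5
Step 4: on WHITE (9,7): turn R to N, flip to black, move to (8,7). |black|=6
Step 5: on BLACK (8,7): turn L to W, flip to white, move to (8,6). |black|=5
Step 6: on WHITE (8,6): turn R to N, flip to black, move to (7,6). |black|=6
Step 7: on WHITE (7,6): turn R to E, flip to black, move to (7,7). |black|=7
Step 8: on WHITE (7,7): turn R to S, flip to black, move to (8,7). |black|=8
Step 9: on WHITE (8,7): turn R to W, flip to black, move to (8,6). |black|=9
Step 10: on BLACK (8,6): turn L to S, flip to white, move to (9,6). |black|=8
Step 11: on BLACK (9,6): turn L to E, flip to white, move to (9,7). |black|=7
Step 12: on BLACK (9,7): turn L to N, flip to white, move to (8,7). |black|=6
Step 13: on BLACK (8,7): turn L to W, flip to white, move to (8,6). |black|=5
Step 14: on WHITE (8,6): turn R to N, flip to black, move to (7,6). |black|=6

Answer: WHITE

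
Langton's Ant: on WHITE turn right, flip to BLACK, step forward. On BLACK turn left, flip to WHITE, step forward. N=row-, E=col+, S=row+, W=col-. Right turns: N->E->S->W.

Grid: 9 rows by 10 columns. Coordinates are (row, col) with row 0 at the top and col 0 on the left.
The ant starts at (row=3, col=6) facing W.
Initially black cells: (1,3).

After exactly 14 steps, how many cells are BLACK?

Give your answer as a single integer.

Answer: 11

Derivation:
Step 1: on WHITE (3,6): turn R to N, flip to black, move to (2,6). |black|=2
Step 2: on WHITE (2,6): turn R to E, flip to black, move to (2,7). |black|=3
Step 3: on WHITE (2,7): turn R to S, flip to black, move to (3,7). |black|=4
Step 4: on WHITE (3,7): turn R to W, flip to black, move to (3,6). |black|=5
Step 5: on BLACK (3,6): turn L to S, flip to white, move to (4,6). |black|=4
Step 6: on WHITE (4,6): turn R to W, flip to black, move to (4,5). |black|=5
Step 7: on WHITE (4,5): turn R to N, flip to black, move to (3,5). |black|=6
Step 8: on WHITE (3,5): turn R to E, flip to black, move to (3,6). |black|=7
Step 9: on WHITE (3,6): turn R to S, flip to black, move to (4,6). |black|=8
Step 10: on BLACK (4,6): turn L to E, flip to white, move to (4,7). |black|=7
Step 11: on WHITE (4,7): turn R to S, flip to black, move to (5,7). |black|=8
Step 12: on WHITE (5,7): turn R to W, flip to black, move to (5,6). |black|=9
Step 13: on WHITE (5,6): turn R to N, flip to black, move to (4,6). |black|=10
Step 14: on WHITE (4,6): turn R to E, flip to black, move to (4,7). |black|=11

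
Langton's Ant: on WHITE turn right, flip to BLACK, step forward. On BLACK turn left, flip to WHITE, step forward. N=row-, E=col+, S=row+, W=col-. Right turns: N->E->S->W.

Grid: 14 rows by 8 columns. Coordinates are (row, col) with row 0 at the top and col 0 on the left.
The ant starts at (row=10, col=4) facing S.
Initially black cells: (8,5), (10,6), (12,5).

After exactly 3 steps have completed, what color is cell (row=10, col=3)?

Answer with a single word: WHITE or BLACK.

Answer: BLACK

Derivation:
Step 1: on WHITE (10,4): turn R to W, flip to black, move to (10,3). |black|=4
Step 2: on WHITE (10,3): turn R to N, flip to black, move to (9,3). |black|=5
Step 3: on WHITE (9,3): turn R to E, flip to black, move to (9,4). |black|=6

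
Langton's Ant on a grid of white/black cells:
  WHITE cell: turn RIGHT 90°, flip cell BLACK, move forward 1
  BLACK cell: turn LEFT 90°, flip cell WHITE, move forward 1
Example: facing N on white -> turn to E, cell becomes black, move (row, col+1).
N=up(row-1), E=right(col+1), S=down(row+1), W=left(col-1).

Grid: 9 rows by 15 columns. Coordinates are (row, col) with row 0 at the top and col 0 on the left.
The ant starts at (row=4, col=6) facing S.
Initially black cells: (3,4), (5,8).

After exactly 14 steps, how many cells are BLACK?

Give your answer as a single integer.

Answer: 12

Derivation:
Step 1: on WHITE (4,6): turn R to W, flip to black, move to (4,5). |black|=3
Step 2: on WHITE (4,5): turn R to N, flip to black, move to (3,5). |black|=4
Step 3: on WHITE (3,5): turn R to E, flip to black, move to (3,6). |black|=5
Step 4: on WHITE (3,6): turn R to S, flip to black, move to (4,6). |black|=6
Step 5: on BLACK (4,6): turn L to E, flip to white, move to (4,7). |black|=5
Step 6: on WHITE (4,7): turn R to S, flip to black, move to (5,7). |black|=6
Step 7: on WHITE (5,7): turn R to W, flip to black, move to (5,6). |black|=7
Step 8: on WHITE (5,6): turn R to N, flip to black, move to (4,6). |black|=8
Step 9: on WHITE (4,6): turn R to E, flip to black, move to (4,7). |black|=9
Step 10: on BLACK (4,7): turn L to N, flip to white, move to (3,7). |black|=8
Step 11: on WHITE (3,7): turn R to E, flip to black, move to (3,8). |black|=9
Step 12: on WHITE (3,8): turn R to S, flip to black, move to (4,8). |black|=10
Step 13: on WHITE (4,8): turn R to W, flip to black, move to (4,7). |black|=11
Step 14: on WHITE (4,7): turn R to N, flip to black, move to (3,7). |black|=12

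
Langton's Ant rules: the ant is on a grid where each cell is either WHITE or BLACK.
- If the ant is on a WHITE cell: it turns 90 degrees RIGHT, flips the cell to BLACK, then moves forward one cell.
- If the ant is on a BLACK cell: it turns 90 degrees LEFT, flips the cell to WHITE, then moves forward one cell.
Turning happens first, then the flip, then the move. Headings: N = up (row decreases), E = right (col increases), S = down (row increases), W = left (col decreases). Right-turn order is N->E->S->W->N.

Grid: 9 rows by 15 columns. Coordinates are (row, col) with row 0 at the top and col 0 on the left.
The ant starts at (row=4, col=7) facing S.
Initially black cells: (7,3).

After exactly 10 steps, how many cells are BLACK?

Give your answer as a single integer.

Answer: 7

Derivation:
Step 1: on WHITE (4,7): turn R to W, flip to black, move to (4,6). |black|=2
Step 2: on WHITE (4,6): turn R to N, flip to black, move to (3,6). |black|=3
Step 3: on WHITE (3,6): turn R to E, flip to black, move to (3,7). |black|=4
Step 4: on WHITE (3,7): turn R to S, flip to black, move to (4,7). |black|=5
Step 5: on BLACK (4,7): turn L to E, flip to white, move to (4,8). |black|=4
Step 6: on WHITE (4,8): turn R to S, flip to black, move to (5,8). |black|=5
Step 7: on WHITE (5,8): turn R to W, flip to black, move to (5,7). |black|=6
Step 8: on WHITE (5,7): turn R to N, flip to black, move to (4,7). |black|=7
Step 9: on WHITE (4,7): turn R to E, flip to black, move to (4,8). |black|=8
Step 10: on BLACK (4,8): turn L to N, flip to white, move to (3,8). |black|=7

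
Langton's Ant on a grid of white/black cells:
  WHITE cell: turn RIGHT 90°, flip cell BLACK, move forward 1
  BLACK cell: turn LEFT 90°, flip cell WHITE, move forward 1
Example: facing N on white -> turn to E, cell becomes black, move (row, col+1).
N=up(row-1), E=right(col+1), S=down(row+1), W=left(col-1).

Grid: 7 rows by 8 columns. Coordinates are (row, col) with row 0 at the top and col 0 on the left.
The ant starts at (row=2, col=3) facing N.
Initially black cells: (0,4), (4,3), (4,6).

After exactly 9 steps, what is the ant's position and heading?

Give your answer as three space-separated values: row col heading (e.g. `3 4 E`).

Step 1: on WHITE (2,3): turn R to E, flip to black, move to (2,4). |black|=4
Step 2: on WHITE (2,4): turn R to S, flip to black, move to (3,4). |black|=5
Step 3: on WHITE (3,4): turn R to W, flip to black, move to (3,3). |black|=6
Step 4: on WHITE (3,3): turn R to N, flip to black, move to (2,3). |black|=7
Step 5: on BLACK (2,3): turn L to W, flip to white, move to (2,2). |black|=6
Step 6: on WHITE (2,2): turn R to N, flip to black, move to (1,2). |black|=7
Step 7: on WHITE (1,2): turn R to E, flip to black, move to (1,3). |black|=8
Step 8: on WHITE (1,3): turn R to S, flip to black, move to (2,3). |black|=9
Step 9: on WHITE (2,3): turn R to W, flip to black, move to (2,2). |black|=10

Answer: 2 2 W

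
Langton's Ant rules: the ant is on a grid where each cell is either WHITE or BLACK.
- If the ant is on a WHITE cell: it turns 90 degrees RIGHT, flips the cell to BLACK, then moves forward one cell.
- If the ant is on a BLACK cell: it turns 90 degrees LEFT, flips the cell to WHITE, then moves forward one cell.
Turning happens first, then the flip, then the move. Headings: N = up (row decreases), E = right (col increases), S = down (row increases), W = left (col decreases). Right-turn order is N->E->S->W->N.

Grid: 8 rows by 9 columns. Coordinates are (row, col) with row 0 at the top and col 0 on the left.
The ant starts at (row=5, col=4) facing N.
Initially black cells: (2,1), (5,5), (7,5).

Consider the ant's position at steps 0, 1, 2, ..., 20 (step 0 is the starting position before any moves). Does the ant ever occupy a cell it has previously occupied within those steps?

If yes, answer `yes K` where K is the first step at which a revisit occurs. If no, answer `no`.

Answer: yes 5

Derivation:
Step 1: on WHITE (5,4): turn R to E, flip to black, move to (5,5). |black|=4 — new cell
Step 2: on BLACK (5,5): turn L to N, flip to white, move to (4,5). |black|=3 — new cell
Step 3: on WHITE (4,5): turn R to E, flip to black, move to (4,6). |black|=4 — new cell
Step 4: on WHITE (4,6): turn R to S, flip to black, move to (5,6). |black|=5 — new cell
Step 5: on WHITE (5,6): turn R to W, flip to black, move to (5,5). |black|=6 — REVISIT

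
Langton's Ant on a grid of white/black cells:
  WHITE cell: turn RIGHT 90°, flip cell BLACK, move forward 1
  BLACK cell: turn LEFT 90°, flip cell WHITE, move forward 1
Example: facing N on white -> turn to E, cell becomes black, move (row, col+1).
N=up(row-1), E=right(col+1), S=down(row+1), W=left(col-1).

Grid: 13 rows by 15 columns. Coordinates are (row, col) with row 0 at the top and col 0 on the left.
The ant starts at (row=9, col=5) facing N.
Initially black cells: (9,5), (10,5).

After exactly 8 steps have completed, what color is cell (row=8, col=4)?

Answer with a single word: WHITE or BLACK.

Answer: BLACK

Derivation:
Step 1: on BLACK (9,5): turn L to W, flip to white, move to (9,4). |black|=1
Step 2: on WHITE (9,4): turn R to N, flip to black, move to (8,4). |black|=2
Step 3: on WHITE (8,4): turn R to E, flip to black, move to (8,5). |black|=3
Step 4: on WHITE (8,5): turn R to S, flip to black, move to (9,5). |black|=4
Step 5: on WHITE (9,5): turn R to W, flip to black, move to (9,4). |black|=5
Step 6: on BLACK (9,4): turn L to S, flip to white, move to (10,4). |black|=4
Step 7: on WHITE (10,4): turn R to W, flip to black, move to (10,3). |black|=5
Step 8: on WHITE (10,3): turn R to N, flip to black, move to (9,3). |black|=6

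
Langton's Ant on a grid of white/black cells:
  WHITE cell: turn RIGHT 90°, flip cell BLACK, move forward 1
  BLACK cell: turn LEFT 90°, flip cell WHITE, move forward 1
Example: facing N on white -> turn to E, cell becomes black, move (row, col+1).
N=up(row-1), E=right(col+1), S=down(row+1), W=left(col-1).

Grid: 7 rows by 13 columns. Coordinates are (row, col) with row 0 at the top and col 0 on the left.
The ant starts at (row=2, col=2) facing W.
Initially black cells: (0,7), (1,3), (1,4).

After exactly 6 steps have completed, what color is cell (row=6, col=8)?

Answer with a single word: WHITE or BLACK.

Answer: WHITE

Derivation:
Step 1: on WHITE (2,2): turn R to N, flip to black, move to (1,2). |black|=4
Step 2: on WHITE (1,2): turn R to E, flip to black, move to (1,3). |black|=5
Step 3: on BLACK (1,3): turn L to N, flip to white, move to (0,3). |black|=4
Step 4: on WHITE (0,3): turn R to E, flip to black, move to (0,4). |black|=5
Step 5: on WHITE (0,4): turn R to S, flip to black, move to (1,4). |black|=6
Step 6: on BLACK (1,4): turn L to E, flip to white, move to (1,5). |black|=5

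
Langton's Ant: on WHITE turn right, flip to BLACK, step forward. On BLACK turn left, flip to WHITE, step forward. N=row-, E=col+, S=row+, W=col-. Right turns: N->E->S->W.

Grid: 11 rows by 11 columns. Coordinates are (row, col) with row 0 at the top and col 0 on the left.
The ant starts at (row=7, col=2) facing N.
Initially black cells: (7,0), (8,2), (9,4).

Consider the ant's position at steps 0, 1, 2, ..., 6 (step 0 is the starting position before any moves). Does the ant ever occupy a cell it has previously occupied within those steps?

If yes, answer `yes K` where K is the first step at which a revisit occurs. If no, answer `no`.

Step 1: on WHITE (7,2): turn R to E, flip to black, move to (7,3). |black|=4 — new cell
Step 2: on WHITE (7,3): turn R to S, flip to black, move to (8,3). |black|=5 — new cell
Step 3: on WHITE (8,3): turn R to W, flip to black, move to (8,2). |black|=6 — new cell
Step 4: on BLACK (8,2): turn L to S, flip to white, move to (9,2). |black|=5 — new cell
Step 5: on WHITE (9,2): turn R to W, flip to black, move to (9,1). |black|=6 — new cell
Step 6: on WHITE (9,1): turn R to N, flip to black, move to (8,1). |black|=7 — new cell
No revisit within 6 steps.

Answer: no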